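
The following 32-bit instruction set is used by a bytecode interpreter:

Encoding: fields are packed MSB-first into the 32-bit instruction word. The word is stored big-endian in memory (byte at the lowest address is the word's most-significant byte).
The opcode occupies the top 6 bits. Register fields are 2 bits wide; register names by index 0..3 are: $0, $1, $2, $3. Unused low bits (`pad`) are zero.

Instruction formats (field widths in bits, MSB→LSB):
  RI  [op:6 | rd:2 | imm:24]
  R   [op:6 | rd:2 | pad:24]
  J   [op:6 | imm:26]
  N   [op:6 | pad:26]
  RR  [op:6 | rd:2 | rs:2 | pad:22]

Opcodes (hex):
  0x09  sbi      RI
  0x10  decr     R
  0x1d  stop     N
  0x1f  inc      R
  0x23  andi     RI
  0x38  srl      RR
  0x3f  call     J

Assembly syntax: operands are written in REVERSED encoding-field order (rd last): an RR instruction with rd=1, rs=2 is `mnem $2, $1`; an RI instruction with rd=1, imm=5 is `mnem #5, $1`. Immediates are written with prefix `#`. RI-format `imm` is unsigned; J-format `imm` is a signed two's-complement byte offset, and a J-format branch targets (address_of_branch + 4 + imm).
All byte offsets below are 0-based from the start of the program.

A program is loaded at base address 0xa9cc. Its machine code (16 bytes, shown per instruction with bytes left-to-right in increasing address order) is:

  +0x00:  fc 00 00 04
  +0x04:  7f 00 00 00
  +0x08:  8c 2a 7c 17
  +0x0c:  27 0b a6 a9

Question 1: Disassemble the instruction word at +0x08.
andi #2784279, $0

@+08  big-endian(8c 2a 7c 17) = 0x8c2a7c17
  top 6b → 0x23 → andi [RI]
  rd: (w>>24)&0x3=0x0 → $0
  imm: (w>>0)&0xffffff=0x2a7c17 → #2784279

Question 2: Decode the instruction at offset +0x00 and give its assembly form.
call #4

@+00  big-endian(fc 00 00 04) = 0xfc000004
  op=0xfc000004>>26=0x3f ⇒ call (J)
  imm@[25:0]=0x4 ⇒ #4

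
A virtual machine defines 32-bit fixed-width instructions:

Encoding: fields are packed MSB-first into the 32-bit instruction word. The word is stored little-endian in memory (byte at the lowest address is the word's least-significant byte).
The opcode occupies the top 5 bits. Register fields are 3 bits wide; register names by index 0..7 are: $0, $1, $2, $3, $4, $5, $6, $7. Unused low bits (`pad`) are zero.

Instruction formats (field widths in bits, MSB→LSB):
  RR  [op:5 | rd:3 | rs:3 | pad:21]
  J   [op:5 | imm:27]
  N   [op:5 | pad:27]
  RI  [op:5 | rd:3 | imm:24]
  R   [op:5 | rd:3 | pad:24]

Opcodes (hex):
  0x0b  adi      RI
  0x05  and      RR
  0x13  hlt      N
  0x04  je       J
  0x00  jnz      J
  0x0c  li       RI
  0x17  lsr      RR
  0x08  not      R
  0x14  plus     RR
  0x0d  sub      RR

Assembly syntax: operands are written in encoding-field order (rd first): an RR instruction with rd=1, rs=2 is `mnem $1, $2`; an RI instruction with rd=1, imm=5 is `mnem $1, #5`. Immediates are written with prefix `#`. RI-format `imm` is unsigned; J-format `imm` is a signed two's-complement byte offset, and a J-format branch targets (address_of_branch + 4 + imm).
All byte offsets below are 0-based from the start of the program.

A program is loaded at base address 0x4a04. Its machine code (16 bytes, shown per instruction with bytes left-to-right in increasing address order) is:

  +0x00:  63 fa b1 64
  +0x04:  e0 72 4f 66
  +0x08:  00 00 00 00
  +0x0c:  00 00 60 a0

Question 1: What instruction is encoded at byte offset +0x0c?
[0c] 00 00 60 a0 → 0xa0600000
  top 5b → 0x14 → plus [RR]
  [26:24] rd=0 = $0
  [23:21] rs=3 = $3

plus $0, $3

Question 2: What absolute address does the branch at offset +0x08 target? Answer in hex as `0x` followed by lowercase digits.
off 0x08: read 00 00 00 00 as little → 0x00000000
  op=0x00000000>>27=0x0 ⇒ jnz (J)
  [26:0] imm=0 = #0
  target = base 0x4a04 + off 0x08 + 4 + imm 0 = 0x4a10

0x4a10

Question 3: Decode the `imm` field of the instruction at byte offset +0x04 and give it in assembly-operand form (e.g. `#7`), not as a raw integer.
+0x04: e0 72 4f 66 ⇒ word 0x664f72e0 (little)
  opcode bits[31:27]=0xc: li/RI
  [26:24] rd=6 = $6
  [23:0] imm=5206752 = #5206752

#5206752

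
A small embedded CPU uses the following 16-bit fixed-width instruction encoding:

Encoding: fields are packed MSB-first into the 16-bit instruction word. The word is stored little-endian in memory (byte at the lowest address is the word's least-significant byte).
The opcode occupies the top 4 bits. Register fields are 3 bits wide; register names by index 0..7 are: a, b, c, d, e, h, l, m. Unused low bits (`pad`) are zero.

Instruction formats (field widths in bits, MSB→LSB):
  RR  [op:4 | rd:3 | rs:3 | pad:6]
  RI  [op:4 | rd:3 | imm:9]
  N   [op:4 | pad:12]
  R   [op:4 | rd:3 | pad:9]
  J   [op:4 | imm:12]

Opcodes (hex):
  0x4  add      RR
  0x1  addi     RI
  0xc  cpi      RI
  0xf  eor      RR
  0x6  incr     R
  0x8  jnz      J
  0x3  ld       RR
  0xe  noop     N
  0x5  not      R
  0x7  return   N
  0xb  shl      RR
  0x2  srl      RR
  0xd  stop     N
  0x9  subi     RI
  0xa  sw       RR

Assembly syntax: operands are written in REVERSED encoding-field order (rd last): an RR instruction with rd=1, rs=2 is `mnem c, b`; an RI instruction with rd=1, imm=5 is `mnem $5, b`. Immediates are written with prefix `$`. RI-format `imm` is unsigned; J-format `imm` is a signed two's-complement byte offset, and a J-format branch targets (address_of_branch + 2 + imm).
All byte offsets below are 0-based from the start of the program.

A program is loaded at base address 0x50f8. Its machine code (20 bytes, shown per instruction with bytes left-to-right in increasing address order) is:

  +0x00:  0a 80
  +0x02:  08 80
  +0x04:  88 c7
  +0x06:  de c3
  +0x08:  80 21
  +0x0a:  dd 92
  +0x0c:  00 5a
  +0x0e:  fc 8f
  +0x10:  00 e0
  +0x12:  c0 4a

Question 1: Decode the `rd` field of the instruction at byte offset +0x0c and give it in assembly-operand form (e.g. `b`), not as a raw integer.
h

off 0x0c: read 00 5a as little → 0x5a00
  top 4b → 0x5 → not [R]
  rd@[11:9]=0x5 ⇒ h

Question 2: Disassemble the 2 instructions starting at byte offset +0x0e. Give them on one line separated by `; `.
jnz $-4; noop

off 0x0e: read fc 8f as little → 0x8ffc
  top 4b → 0x8 → jnz [J]
  imm: (w>>0)&0xfff=0xffc (s12→-4) → $-4
off 0x10: read 00 e0 as little → 0xe000
  top 4b → 0xe → noop [N]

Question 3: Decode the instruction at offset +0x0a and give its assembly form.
[0a] dd 92 → 0x92dd
  opcode bits[15:12]=0x9: subi/RI
  rd: (w>>9)&0x7=0x1 → b
  imm: (w>>0)&0x1ff=0xdd → $221

subi $221, b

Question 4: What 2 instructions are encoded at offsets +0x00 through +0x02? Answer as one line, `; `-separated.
jnz $10; jnz $8

off 0x00: read 0a 80 as little → 0x800a
  opcode bits[15:12]=0x8: jnz/J
  [11:0] imm=10 = $10
off 0x02: read 08 80 as little → 0x8008
  opcode bits[15:12]=0x8: jnz/J
  [11:0] imm=8 = $8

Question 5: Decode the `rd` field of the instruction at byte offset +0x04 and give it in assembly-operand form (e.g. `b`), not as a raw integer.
d

off 0x04: read 88 c7 as little → 0xc788
  opcode bits[15:12]=0xc: cpi/RI
  [11:9] rd=3 = d
  [8:0] imm=392 = $392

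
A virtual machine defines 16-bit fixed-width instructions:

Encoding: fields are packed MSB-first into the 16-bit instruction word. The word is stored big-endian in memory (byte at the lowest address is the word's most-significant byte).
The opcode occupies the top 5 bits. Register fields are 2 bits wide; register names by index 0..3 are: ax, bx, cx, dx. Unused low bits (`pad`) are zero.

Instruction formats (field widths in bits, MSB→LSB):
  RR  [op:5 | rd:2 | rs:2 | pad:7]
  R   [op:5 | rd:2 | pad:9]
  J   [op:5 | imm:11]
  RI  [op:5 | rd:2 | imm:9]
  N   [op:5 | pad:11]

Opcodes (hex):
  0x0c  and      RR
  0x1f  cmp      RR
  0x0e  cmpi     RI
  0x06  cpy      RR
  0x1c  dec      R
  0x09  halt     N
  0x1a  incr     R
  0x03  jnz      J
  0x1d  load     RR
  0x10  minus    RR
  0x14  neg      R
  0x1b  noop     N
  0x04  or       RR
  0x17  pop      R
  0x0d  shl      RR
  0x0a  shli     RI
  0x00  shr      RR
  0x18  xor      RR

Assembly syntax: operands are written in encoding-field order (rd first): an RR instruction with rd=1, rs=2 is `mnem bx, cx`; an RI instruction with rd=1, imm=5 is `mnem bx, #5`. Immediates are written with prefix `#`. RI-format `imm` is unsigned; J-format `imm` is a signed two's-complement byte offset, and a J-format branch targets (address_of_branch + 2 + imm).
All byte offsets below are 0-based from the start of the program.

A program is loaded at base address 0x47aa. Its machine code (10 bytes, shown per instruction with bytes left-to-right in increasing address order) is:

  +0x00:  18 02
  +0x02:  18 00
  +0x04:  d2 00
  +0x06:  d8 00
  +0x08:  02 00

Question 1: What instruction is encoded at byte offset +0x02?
jnz #0

+0x02: 18 00 ⇒ word 0x1800 (big)
  top 5b → 0x3 → jnz [J]
  [10:0] imm=0 = #0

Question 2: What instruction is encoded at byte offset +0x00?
jnz #2

+0x00: 18 02 ⇒ word 0x1802 (big)
  op=0x1802>>11=0x3 ⇒ jnz (J)
  imm: (w>>0)&0x7ff=0x2 → #2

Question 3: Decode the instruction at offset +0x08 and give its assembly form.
shr bx, ax

@+08  big-endian(02 00) = 0x0200
  top 5b → 0x0 → shr [RR]
  rd: (w>>9)&0x3=0x1 → bx
  rs: (w>>7)&0x3=0x0 → ax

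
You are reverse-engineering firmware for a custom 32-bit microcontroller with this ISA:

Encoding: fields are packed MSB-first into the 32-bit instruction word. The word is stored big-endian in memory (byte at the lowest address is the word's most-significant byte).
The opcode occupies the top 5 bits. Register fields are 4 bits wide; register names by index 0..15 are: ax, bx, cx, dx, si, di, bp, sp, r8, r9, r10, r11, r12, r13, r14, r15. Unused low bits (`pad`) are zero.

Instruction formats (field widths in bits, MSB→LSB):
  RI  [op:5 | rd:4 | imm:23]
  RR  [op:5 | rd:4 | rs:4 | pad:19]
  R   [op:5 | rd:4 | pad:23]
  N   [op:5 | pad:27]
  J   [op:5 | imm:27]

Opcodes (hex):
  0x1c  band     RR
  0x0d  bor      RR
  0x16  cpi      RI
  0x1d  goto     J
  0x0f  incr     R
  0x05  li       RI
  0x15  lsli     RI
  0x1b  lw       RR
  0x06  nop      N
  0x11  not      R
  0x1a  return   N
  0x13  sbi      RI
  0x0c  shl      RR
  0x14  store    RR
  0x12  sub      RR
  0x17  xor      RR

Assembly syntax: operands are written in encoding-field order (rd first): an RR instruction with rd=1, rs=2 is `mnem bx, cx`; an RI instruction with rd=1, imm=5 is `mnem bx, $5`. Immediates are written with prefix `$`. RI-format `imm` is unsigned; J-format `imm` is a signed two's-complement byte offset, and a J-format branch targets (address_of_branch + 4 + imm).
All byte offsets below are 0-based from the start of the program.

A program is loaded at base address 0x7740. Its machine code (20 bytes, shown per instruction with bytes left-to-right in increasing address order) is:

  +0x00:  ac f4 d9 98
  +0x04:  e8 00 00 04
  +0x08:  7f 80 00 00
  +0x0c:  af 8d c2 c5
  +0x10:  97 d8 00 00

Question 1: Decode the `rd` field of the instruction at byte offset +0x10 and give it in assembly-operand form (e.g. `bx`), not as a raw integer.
r15

@+10  big-endian(97 d8 00 00) = 0x97d80000
  top 5b → 0x12 → sub [RR]
  [26:23] rd=15 = r15
  [22:19] rs=11 = r11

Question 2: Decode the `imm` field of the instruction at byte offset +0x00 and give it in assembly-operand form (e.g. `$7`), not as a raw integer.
$7657880

off 0x00: read ac f4 d9 98 as big → 0xacf4d998
  top 5b → 0x15 → lsli [RI]
  rd@[26:23]=0x9 ⇒ r9
  imm@[22:0]=0x74d998 ⇒ $7657880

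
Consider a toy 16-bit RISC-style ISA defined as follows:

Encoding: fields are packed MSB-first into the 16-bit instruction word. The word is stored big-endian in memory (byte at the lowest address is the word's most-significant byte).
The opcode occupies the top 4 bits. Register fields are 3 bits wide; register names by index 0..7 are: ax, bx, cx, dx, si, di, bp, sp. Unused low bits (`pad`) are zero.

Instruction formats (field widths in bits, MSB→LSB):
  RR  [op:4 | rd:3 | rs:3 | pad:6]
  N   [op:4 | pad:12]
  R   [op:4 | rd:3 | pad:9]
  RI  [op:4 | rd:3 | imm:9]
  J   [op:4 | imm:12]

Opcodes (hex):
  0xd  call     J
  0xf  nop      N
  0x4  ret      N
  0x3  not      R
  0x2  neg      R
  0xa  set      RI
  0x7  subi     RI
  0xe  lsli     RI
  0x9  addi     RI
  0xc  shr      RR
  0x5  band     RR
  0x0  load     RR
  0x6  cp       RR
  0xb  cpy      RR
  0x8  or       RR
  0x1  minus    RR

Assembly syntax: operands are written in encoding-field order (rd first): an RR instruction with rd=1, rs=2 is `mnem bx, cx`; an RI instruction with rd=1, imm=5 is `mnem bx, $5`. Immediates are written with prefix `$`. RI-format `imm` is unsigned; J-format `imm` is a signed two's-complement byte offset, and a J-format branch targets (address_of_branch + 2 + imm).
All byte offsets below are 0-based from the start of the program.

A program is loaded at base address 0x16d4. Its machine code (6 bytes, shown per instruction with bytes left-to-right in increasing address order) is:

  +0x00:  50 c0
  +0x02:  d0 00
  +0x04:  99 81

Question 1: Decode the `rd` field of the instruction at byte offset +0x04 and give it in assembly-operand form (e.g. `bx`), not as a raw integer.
off 0x04: read 99 81 as big → 0x9981
  opcode bits[15:12]=0x9: addi/RI
  rd@[11:9]=0x4 ⇒ si
  imm@[8:0]=0x181 ⇒ $385

si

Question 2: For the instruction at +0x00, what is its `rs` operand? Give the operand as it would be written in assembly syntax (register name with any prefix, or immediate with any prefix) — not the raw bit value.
dx

@+00  big-endian(50 c0) = 0x50c0
  op=0x50c0>>12=0x5 ⇒ band (RR)
  [11:9] rd=0 = ax
  [8:6] rs=3 = dx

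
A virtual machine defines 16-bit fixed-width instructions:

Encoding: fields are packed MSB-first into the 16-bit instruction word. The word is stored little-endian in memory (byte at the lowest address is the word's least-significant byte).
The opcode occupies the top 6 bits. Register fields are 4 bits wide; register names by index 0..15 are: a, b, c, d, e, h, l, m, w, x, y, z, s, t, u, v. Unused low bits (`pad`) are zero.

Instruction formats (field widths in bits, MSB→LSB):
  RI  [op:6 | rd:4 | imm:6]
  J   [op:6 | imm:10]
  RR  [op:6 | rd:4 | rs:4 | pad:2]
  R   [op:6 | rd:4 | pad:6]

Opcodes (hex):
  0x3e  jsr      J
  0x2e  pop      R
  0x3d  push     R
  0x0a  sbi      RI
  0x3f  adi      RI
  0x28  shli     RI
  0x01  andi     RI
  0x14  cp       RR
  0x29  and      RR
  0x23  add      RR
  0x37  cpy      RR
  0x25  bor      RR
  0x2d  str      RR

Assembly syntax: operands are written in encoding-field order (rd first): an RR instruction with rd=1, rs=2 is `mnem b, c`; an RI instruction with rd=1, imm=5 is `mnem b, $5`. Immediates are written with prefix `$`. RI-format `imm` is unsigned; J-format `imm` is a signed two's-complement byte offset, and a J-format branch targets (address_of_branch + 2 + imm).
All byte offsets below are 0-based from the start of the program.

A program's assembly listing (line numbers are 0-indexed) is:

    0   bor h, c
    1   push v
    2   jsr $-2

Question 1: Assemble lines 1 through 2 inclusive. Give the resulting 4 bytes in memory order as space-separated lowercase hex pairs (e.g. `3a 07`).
1. push fields op=0x3d:6|rd=15:4|pad=0:6 → word f7c0h → c0 f7
2. jsr fields op=0x3e:6|imm=-2:10 → word fbfeh → fe fb

c0 f7 fe fb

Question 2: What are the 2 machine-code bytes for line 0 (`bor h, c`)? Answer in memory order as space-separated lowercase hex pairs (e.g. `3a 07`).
48 95

0. bor fields op=0x25:6|rd=5:4|rs=2:4|pad=0:2 → word 9548h → 48 95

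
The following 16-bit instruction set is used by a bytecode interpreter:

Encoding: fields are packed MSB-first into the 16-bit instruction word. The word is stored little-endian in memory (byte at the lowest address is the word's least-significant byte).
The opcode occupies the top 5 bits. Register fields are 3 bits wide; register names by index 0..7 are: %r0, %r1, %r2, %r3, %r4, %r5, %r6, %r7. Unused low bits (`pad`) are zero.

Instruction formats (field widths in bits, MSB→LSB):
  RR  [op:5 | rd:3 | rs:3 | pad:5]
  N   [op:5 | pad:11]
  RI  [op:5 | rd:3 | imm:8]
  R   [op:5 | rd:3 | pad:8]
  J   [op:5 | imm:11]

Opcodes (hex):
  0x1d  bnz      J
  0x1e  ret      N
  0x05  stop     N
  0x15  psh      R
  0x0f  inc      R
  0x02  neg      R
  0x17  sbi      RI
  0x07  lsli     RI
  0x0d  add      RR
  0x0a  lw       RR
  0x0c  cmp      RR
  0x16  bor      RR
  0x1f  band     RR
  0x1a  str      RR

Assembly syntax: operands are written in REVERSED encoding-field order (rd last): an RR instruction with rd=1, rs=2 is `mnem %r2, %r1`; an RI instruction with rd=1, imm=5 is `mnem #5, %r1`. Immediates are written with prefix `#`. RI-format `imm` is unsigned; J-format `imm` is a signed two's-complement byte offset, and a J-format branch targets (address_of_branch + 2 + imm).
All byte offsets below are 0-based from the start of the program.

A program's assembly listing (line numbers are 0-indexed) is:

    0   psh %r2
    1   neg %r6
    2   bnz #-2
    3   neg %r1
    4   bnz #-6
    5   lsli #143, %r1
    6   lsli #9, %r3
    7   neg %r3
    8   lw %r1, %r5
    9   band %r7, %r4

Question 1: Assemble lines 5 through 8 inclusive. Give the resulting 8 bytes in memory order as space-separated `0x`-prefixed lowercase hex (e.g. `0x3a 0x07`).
5. lsli fields op=0x7:5|rd=1:3|imm=143:8 → word 398fh → 8f 39
6. lsli fields op=0x7:5|rd=3:3|imm=9:8 → word 3b09h → 09 3b
7. neg fields op=0x2:5|rd=3:3|pad=0:8 → word 1300h → 00 13
8. lw fields op=0xa:5|rd=5:3|rs=1:3|pad=0:5 → word 5520h → 20 55

0x8f 0x39 0x09 0x3b 0x00 0x13 0x20 0x55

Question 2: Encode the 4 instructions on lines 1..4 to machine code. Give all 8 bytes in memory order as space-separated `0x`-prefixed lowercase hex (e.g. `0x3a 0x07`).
0x00 0x16 0xfe 0xef 0x00 0x11 0xfa 0xef

line 1 (neg): pack op=0x2:5|rd=6:3|pad=0:8 = 0x1600; little→ 00 16
line 2 (bnz): pack op=0x1d:5|imm=-2:11 = 0xeffe; little→ fe ef
line 3 (neg): pack op=0x2:5|rd=1:3|pad=0:8 = 0x1100; little→ 00 11
line 4 (bnz): pack op=0x1d:5|imm=-6:11 = 0xeffa; little→ fa ef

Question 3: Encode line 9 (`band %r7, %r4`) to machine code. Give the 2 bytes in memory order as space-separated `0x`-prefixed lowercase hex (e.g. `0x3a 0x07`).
0xe0 0xfc

line 9 (band): pack op=0x1f:5|rd=4:3|rs=7:3|pad=0:5 = 0xfce0; little→ e0 fc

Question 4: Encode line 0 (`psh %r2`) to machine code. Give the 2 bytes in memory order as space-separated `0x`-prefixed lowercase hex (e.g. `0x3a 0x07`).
0. psh fields op=0x15:5|rd=2:3|pad=0:8 → word aa00h → 00 aa

0x00 0xaa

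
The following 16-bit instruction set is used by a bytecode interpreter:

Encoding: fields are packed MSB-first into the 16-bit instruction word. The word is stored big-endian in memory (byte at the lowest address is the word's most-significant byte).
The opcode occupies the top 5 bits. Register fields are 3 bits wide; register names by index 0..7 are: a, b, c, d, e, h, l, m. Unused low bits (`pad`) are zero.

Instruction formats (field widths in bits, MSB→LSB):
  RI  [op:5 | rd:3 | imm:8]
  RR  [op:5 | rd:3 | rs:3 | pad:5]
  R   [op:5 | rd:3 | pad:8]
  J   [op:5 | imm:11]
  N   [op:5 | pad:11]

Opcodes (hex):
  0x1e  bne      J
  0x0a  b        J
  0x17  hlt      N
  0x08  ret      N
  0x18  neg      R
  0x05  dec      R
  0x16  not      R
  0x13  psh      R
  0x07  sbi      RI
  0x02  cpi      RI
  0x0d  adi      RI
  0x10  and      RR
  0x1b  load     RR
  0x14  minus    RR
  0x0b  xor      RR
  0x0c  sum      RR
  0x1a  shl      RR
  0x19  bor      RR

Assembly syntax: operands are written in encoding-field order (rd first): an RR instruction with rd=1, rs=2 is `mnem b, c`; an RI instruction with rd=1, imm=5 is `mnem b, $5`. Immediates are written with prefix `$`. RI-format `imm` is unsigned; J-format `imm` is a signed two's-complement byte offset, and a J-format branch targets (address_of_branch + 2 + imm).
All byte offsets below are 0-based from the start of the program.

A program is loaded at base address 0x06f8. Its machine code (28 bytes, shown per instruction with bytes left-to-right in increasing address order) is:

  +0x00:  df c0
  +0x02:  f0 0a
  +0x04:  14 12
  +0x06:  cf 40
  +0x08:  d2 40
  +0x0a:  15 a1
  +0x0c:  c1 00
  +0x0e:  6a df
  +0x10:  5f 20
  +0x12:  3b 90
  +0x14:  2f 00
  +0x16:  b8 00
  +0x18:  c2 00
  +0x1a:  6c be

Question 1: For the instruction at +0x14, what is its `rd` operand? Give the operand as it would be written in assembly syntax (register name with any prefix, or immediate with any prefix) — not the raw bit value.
@+14  big-endian(2f 00) = 0x2f00
  top 5b → 0x5 → dec [R]
  [10:8] rd=7 = m

m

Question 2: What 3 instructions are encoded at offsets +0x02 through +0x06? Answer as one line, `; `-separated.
@+02  big-endian(f0 0a) = 0xf00a
  op=0xf00a>>11=0x1e ⇒ bne (J)
  imm@[10:0]=0xa ⇒ $10
@+04  big-endian(14 12) = 0x1412
  op=0x1412>>11=0x2 ⇒ cpi (RI)
  rd@[10:8]=0x4 ⇒ e
  imm@[7:0]=0x12 ⇒ $18
@+06  big-endian(cf 40) = 0xcf40
  op=0xcf40>>11=0x19 ⇒ bor (RR)
  rd@[10:8]=0x7 ⇒ m
  rs@[7:5]=0x2 ⇒ c

bne $10; cpi e, $18; bor m, c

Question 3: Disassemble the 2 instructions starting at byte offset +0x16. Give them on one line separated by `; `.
hlt; neg c

+0x16: b8 00 ⇒ word 0xb800 (big)
  top 5b → 0x17 → hlt [N]
+0x18: c2 00 ⇒ word 0xc200 (big)
  top 5b → 0x18 → neg [R]
  rd@[10:8]=0x2 ⇒ c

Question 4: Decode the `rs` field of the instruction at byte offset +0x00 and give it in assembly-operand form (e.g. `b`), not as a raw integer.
[00] df c0 → 0xdfc0
  top 5b → 0x1b → load [RR]
  rd: (w>>8)&0x7=0x7 → m
  rs: (w>>5)&0x7=0x6 → l

l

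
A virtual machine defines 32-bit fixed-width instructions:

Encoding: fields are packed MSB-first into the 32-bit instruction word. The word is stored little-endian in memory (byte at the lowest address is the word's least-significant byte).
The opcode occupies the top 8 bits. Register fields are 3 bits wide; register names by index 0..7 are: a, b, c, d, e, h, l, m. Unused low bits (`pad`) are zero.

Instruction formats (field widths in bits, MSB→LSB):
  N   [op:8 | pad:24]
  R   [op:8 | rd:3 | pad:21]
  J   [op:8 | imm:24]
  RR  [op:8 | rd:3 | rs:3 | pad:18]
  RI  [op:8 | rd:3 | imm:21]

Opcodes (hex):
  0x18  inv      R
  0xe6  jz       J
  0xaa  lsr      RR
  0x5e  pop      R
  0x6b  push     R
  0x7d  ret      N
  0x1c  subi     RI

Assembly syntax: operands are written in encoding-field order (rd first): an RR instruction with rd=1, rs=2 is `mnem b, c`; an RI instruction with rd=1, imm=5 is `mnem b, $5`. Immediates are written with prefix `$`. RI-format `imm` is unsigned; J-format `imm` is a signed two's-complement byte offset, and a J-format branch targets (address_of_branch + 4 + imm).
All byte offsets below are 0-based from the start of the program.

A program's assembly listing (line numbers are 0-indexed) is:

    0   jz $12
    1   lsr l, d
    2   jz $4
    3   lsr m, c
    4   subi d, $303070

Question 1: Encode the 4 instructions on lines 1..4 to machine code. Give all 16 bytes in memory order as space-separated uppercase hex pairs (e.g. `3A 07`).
00 00 CC AA 04 00 00 E6 00 00 E8 AA DE 9F 64 1C

1. lsr fields op=0xaa:8|rd=6:3|rs=3:3|pad=0:18 → word aacc0000h → 00 00 cc aa
2. jz fields op=0xe6:8|imm=4:24 → word e6000004h → 04 00 00 e6
3. lsr fields op=0xaa:8|rd=7:3|rs=2:3|pad=0:18 → word aae80000h → 00 00 e8 aa
4. subi fields op=0x1c:8|rd=3:3|imm=303070:21 → word 1c649fdeh → de 9f 64 1c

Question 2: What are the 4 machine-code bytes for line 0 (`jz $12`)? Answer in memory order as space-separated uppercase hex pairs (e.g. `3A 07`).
0C 00 00 E6

line 0 (jz): pack op=0xe6:8|imm=12:24 = 0xe600000c; little→ 0c 00 00 e6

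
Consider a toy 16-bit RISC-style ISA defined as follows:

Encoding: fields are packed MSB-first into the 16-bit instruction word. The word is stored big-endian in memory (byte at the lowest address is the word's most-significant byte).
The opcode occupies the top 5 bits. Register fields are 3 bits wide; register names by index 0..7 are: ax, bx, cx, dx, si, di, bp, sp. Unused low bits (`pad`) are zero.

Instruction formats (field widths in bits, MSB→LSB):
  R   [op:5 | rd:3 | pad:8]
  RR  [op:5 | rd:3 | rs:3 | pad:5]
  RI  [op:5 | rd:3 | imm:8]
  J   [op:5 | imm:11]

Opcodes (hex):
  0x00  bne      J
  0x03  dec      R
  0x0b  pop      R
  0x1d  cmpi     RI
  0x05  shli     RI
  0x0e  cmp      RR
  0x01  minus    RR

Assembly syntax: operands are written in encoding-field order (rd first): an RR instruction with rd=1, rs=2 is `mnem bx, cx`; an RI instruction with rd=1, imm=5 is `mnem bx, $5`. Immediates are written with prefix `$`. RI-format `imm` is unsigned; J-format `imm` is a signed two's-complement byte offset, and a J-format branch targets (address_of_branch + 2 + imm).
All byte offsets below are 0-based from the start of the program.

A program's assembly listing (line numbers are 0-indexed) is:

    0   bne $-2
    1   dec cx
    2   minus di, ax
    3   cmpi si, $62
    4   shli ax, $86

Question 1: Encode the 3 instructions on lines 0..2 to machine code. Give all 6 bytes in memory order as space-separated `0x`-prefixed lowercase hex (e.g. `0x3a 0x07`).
0x07 0xfe 0x1a 0x00 0x0d 0x00

0. bne fields op=0x0:5|imm=-2:11 → word 07feh → 07 fe
1. dec fields op=0x3:5|rd=2:3|pad=0:8 → word 1a00h → 1a 00
2. minus fields op=0x1:5|rd=5:3|rs=0:3|pad=0:5 → word 0d00h → 0d 00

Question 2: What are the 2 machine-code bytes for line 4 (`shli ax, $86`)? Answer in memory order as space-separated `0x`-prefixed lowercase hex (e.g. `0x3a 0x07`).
line 4 (shli): pack op=0x5:5|rd=0:3|imm=86:8 = 0x2856; big→ 28 56

0x28 0x56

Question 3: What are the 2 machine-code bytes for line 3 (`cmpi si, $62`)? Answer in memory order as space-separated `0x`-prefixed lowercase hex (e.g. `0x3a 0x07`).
0xec 0x3e

3. cmpi fields op=0x1d:5|rd=4:3|imm=62:8 → word ec3eh → ec 3e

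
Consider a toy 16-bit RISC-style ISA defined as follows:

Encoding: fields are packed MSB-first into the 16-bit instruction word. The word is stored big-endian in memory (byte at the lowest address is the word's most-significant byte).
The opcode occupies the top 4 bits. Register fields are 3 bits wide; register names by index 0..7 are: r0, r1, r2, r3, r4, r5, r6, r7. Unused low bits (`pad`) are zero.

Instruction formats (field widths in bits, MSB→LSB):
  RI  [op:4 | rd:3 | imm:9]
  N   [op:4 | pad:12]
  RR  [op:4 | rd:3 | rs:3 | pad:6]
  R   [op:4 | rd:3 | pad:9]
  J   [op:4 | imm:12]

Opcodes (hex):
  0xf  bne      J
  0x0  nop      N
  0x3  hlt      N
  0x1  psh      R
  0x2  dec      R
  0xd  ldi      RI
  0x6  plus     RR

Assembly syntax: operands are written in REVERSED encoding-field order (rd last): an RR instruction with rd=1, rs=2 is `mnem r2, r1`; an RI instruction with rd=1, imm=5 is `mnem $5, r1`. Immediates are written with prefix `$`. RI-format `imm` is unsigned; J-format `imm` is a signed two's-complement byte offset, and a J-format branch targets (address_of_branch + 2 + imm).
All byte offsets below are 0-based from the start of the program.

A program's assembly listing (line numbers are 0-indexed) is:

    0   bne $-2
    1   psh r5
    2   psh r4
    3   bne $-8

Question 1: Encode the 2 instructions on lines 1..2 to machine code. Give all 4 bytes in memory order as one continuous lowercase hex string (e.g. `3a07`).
1. psh fields op=0x1:4|rd=5:3|pad=0:9 → word 1a00h → 1a 00
2. psh fields op=0x1:4|rd=4:3|pad=0:9 → word 1800h → 18 00

1a001800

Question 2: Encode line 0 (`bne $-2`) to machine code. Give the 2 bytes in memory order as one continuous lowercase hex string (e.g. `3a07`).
line 0 (bne): pack op=0xf:4|imm=-2:12 = 0xfffe; big→ ff fe

fffe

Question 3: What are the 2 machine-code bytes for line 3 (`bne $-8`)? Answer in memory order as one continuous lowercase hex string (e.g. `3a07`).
fff8

line 3 (bne): pack op=0xf:4|imm=-8:12 = 0xfff8; big→ ff f8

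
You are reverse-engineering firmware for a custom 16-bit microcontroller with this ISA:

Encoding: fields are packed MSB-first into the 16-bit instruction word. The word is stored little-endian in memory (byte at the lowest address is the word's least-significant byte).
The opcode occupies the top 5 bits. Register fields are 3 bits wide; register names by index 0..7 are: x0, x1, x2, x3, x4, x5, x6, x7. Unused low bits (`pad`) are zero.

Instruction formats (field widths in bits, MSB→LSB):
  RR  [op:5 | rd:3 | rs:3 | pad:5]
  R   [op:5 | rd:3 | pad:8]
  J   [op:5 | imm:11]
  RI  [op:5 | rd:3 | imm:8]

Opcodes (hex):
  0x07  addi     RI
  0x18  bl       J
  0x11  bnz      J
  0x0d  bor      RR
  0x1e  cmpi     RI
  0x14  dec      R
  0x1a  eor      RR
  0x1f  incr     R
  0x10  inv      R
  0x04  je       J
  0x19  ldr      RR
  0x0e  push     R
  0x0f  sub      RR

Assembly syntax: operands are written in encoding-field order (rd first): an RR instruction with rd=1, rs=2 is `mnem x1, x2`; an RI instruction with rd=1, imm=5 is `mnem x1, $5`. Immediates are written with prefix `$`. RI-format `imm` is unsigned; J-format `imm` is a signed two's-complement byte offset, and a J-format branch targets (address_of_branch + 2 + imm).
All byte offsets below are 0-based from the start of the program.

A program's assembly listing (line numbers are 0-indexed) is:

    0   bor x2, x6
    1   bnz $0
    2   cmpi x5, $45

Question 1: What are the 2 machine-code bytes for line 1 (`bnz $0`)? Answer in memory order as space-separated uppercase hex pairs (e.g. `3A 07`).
00 88

1. bnz fields op=0x11:5|imm=0:11 → word 8800h → 00 88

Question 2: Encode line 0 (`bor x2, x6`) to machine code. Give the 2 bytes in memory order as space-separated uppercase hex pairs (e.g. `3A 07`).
L0: bor op=0xd:5|rd=2:3|rs=6:3|pad=0:5 ⇒ 0x6ac0 ⇒ little c0 6a

C0 6A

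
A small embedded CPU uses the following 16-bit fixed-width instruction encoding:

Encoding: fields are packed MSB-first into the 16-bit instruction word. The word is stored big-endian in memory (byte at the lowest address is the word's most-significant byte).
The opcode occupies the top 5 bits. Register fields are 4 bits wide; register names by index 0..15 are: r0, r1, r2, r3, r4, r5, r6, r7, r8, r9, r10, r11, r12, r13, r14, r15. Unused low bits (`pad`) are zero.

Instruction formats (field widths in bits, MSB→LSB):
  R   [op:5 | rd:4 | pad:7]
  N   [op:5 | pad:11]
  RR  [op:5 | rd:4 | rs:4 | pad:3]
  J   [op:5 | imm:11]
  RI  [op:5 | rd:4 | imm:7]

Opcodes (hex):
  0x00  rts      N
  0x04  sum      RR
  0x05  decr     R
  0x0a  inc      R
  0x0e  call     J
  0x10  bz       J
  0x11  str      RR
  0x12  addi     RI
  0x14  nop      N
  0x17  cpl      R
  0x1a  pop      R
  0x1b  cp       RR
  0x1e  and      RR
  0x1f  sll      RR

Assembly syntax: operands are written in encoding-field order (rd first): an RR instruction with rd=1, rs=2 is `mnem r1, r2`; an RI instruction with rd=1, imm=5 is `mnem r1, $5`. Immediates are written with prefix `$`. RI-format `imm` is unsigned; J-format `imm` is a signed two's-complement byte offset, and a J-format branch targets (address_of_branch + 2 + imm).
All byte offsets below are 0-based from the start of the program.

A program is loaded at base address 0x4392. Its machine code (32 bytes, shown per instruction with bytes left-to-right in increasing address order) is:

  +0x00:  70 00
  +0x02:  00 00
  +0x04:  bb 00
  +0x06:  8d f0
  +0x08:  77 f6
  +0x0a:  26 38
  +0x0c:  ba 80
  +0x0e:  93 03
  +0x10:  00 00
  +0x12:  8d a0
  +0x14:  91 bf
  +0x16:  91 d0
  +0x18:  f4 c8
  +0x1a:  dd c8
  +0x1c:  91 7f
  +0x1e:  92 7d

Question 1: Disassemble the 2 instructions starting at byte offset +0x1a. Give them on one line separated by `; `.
+0x1a: dd c8 ⇒ word 0xddc8 (big)
  top 5b → 0x1b → cp [RR]
  rd: (w>>7)&0xf=0xb → r11
  rs: (w>>3)&0xf=0x9 → r9
+0x1c: 91 7f ⇒ word 0x917f (big)
  top 5b → 0x12 → addi [RI]
  rd: (w>>7)&0xf=0x2 → r2
  imm: (w>>0)&0x7f=0x7f → $127

cp r11, r9; addi r2, $127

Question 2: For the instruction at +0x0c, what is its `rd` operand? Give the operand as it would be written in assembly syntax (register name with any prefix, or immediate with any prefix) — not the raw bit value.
r5

[0c] ba 80 → 0xba80
  opcode bits[15:11]=0x17: cpl/R
  [10:7] rd=5 = r5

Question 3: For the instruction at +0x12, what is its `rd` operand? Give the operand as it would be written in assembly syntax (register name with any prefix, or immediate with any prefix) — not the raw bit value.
[12] 8d a0 → 0x8da0
  opcode bits[15:11]=0x11: str/RR
  rd@[10:7]=0xb ⇒ r11
  rs@[6:3]=0x4 ⇒ r4

r11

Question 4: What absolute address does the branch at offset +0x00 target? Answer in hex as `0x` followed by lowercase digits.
0x4394

off 0x00: read 70 00 as big → 0x7000
  op=0x7000>>11=0xe ⇒ call (J)
  imm: (w>>0)&0x7ff=0x0 → $0
  target = base 0x4392 + off 0x00 + 2 + imm 0 = 0x4394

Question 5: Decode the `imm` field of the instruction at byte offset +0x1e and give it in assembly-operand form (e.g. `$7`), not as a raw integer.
$125

off 0x1e: read 92 7d as big → 0x927d
  opcode bits[15:11]=0x12: addi/RI
  [10:7] rd=4 = r4
  [6:0] imm=125 = $125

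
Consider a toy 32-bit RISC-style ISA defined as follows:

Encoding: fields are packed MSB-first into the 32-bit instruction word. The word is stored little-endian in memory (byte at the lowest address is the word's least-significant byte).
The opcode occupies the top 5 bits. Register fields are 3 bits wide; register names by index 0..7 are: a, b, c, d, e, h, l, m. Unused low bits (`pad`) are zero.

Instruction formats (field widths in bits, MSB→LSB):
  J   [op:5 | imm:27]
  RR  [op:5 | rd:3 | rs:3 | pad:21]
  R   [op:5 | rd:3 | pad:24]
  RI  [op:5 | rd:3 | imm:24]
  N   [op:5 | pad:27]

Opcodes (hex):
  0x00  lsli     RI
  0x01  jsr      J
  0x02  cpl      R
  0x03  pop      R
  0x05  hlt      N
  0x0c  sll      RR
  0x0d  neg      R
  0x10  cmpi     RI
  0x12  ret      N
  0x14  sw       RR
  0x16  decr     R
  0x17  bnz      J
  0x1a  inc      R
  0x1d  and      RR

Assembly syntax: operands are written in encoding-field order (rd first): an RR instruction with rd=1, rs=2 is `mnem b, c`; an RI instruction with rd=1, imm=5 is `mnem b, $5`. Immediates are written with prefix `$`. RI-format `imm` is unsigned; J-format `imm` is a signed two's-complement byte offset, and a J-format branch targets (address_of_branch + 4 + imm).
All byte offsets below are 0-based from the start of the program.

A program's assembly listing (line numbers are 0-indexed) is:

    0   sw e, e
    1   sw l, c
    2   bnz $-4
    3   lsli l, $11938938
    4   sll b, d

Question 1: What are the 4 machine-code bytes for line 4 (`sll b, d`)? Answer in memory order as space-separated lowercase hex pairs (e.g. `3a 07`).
line 4 (sll): pack op=0xc:5|rd=1:3|rs=3:3|pad=0:21 = 0x61600000; little→ 00 00 60 61

00 00 60 61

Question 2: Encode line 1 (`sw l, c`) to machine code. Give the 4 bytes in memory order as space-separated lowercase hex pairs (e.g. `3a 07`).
1. sw fields op=0x14:5|rd=6:3|rs=2:3|pad=0:21 → word a6400000h → 00 00 40 a6

00 00 40 a6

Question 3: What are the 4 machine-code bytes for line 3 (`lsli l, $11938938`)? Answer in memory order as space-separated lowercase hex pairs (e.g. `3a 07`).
L3: lsli op=0x0:5|rd=6:3|imm=11938938:24 ⇒ 0x06b62c7a ⇒ little 7a 2c b6 06

7a 2c b6 06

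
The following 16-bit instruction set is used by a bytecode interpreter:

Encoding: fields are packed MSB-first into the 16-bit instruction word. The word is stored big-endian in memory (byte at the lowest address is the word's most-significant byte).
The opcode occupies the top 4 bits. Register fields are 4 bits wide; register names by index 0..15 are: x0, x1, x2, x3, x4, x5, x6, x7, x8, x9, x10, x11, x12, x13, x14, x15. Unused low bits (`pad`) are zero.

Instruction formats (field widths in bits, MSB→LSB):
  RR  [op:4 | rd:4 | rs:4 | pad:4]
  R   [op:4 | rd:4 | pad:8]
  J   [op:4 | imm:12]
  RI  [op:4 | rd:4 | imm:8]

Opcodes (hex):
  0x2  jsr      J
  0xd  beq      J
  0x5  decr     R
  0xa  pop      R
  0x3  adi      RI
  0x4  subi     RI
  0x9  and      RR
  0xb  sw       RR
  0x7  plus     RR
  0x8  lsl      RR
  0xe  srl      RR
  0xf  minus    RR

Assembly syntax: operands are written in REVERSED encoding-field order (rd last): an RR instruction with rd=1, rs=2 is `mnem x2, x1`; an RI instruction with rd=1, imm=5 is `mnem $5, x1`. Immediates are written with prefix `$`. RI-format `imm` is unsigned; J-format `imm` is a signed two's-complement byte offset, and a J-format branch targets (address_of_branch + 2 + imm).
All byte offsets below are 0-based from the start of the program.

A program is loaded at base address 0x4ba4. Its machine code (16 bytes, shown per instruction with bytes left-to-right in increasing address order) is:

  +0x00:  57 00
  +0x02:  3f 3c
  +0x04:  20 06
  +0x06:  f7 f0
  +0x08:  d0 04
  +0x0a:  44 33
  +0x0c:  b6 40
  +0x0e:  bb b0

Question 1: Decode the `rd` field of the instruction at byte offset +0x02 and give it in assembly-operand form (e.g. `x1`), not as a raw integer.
off 0x02: read 3f 3c as big → 0x3f3c
  top 4b → 0x3 → adi [RI]
  rd@[11:8]=0xf ⇒ x15
  imm@[7:0]=0x3c ⇒ $60

x15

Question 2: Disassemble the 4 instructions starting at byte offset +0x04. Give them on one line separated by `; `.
off 0x04: read 20 06 as big → 0x2006
  op=0x2006>>12=0x2 ⇒ jsr (J)
  imm@[11:0]=0x6 ⇒ $6
off 0x06: read f7 f0 as big → 0xf7f0
  op=0xf7f0>>12=0xf ⇒ minus (RR)
  rd@[11:8]=0x7 ⇒ x7
  rs@[7:4]=0xf ⇒ x15
off 0x08: read d0 04 as big → 0xd004
  op=0xd004>>12=0xd ⇒ beq (J)
  imm@[11:0]=0x4 ⇒ $4
off 0x0a: read 44 33 as big → 0x4433
  op=0x4433>>12=0x4 ⇒ subi (RI)
  rd@[11:8]=0x4 ⇒ x4
  imm@[7:0]=0x33 ⇒ $51

jsr $6; minus x15, x7; beq $4; subi $51, x4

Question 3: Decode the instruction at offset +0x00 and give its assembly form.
decr x7

[00] 57 00 → 0x5700
  op=0x5700>>12=0x5 ⇒ decr (R)
  rd@[11:8]=0x7 ⇒ x7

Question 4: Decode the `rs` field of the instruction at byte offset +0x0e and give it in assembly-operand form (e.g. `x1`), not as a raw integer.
[0e] bb b0 → 0xbbb0
  opcode bits[15:12]=0xb: sw/RR
  [11:8] rd=11 = x11
  [7:4] rs=11 = x11

x11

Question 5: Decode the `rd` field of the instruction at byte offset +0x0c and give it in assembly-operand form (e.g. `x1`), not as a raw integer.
x6

+0x0c: b6 40 ⇒ word 0xb640 (big)
  top 4b → 0xb → sw [RR]
  rd@[11:8]=0x6 ⇒ x6
  rs@[7:4]=0x4 ⇒ x4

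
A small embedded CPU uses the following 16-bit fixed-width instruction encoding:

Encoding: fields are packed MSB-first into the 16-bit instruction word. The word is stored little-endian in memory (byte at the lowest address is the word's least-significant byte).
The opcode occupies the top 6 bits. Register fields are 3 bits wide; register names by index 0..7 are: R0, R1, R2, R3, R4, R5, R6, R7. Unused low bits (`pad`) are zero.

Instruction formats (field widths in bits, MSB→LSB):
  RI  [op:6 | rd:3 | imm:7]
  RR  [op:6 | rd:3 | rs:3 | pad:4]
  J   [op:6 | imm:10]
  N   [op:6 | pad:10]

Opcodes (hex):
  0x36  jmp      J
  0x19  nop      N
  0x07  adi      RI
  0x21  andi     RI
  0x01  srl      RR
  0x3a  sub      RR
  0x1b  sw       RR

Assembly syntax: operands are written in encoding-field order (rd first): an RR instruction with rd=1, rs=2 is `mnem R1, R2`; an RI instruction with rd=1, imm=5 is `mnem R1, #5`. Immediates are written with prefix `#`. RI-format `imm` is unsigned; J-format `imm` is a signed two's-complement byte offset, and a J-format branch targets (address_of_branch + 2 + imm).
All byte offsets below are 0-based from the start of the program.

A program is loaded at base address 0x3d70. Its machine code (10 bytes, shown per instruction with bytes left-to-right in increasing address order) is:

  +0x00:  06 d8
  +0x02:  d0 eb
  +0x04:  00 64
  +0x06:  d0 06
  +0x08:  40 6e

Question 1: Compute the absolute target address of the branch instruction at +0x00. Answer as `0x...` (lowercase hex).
[00] 06 d8 → 0xd806
  top 6b → 0x36 → jmp [J]
  imm: (w>>0)&0x3ff=0x6 → #6
  target = base 0x3d70 + off 0x00 + 2 + imm 6 = 0x3d78

0x3d78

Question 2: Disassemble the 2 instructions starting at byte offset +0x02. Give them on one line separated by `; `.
sub R7, R5; nop

@+02  little-endian(d0 eb) = 0xebd0
  top 6b → 0x3a → sub [RR]
  rd@[9:7]=0x7 ⇒ R7
  rs@[6:4]=0x5 ⇒ R5
@+04  little-endian(00 64) = 0x6400
  top 6b → 0x19 → nop [N]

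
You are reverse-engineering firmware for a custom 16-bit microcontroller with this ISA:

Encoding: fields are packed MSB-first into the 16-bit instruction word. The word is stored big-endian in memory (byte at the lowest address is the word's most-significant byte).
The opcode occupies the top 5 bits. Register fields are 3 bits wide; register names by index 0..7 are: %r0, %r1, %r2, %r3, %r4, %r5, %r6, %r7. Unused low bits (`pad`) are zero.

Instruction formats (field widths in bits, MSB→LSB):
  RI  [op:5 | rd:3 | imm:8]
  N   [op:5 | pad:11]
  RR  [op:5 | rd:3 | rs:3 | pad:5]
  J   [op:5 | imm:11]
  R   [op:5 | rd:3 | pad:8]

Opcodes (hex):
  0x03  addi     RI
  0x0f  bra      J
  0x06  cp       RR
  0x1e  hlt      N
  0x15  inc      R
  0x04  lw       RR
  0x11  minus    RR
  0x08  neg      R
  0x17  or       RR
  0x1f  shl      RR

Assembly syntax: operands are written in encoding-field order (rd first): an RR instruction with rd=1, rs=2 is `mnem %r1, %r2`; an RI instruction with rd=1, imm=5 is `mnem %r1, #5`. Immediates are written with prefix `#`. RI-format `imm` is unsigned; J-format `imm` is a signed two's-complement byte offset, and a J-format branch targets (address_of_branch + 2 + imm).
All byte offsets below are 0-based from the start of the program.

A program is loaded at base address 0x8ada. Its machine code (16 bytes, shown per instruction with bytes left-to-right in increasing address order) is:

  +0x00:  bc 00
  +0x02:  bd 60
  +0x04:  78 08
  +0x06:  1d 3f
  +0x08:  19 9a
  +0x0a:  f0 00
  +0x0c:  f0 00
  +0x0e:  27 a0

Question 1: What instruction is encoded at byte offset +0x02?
or %r5, %r3

[02] bd 60 → 0xbd60
  opcode bits[15:11]=0x17: or/RR
  rd: (w>>8)&0x7=0x5 → %r5
  rs: (w>>5)&0x7=0x3 → %r3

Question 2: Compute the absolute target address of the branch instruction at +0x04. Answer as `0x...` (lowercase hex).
+0x04: 78 08 ⇒ word 0x7808 (big)
  op=0x7808>>11=0xf ⇒ bra (J)
  [10:0] imm=8 = #8
  target = base 0x8ada + off 0x04 + 2 + imm 8 = 0x8ae8

0x8ae8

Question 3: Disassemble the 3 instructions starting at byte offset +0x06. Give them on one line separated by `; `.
addi %r5, #63; addi %r1, #154; hlt

off 0x06: read 1d 3f as big → 0x1d3f
  op=0x1d3f>>11=0x3 ⇒ addi (RI)
  rd@[10:8]=0x5 ⇒ %r5
  imm@[7:0]=0x3f ⇒ #63
off 0x08: read 19 9a as big → 0x199a
  op=0x199a>>11=0x3 ⇒ addi (RI)
  rd@[10:8]=0x1 ⇒ %r1
  imm@[7:0]=0x9a ⇒ #154
off 0x0a: read f0 00 as big → 0xf000
  op=0xf000>>11=0x1e ⇒ hlt (N)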